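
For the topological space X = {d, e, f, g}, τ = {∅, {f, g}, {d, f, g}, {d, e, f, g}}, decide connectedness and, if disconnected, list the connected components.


(X, τ) is connected.

Find clopen sets (U ∈ τ with X ∖ U ∈ τ):
  U = ∅, X ∖ U = {d, e, f, g} — both open, so U is clopen.
  U = {d, e, f, g}, X ∖ U = ∅ — both open, so U is clopen.
Only trivial clopens (∅ and X) exist, so (X, τ) is connected.
Compute connected components by grouping points that agree on all clopens:
  component: {d, e, f, g}


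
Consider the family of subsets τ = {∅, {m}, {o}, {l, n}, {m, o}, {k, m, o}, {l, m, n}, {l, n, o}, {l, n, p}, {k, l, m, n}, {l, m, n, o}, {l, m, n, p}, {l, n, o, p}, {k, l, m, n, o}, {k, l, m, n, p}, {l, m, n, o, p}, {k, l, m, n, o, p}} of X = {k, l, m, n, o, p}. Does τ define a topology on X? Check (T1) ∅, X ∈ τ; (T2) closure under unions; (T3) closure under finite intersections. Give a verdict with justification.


τ is NOT a topology on X.

Axiom (T1): ∅ ∈ τ? Yes; X ∈ τ? Yes.
Axiom (T2/T3): check pairwise unions and intersections of members of τ.
Counterexample for (T3): {k, m, o} ∩ {k, l, m, n} = {k, m} ∉ τ. Therefore τ is NOT a topology.


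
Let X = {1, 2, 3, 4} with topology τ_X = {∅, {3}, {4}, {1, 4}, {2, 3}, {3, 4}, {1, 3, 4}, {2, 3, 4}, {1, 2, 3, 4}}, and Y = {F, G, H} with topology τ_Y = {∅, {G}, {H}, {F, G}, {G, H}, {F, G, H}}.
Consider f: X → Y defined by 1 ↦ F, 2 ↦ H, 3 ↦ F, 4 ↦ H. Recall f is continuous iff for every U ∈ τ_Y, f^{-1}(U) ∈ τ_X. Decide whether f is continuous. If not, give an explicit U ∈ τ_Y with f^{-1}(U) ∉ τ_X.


f is NOT continuous.

Compute f^{-1}(U) for each U ∈ τ_Y:
  U = ∅: f^{-1}(U) = ∅ ∈ τ_X ✓.
  U = {G}: f^{-1}(U) = ∅ ∈ τ_X ✓.
  U = {H}: f^{-1}(U) = {2, 4} ∉ τ_X ✗.
  U = {F, G}: f^{-1}(U) = {1, 3} ∉ τ_X ✗.
  U = {G, H}: f^{-1}(U) = {2, 4} ∉ τ_X ✗.
  U = {F, G, H}: f^{-1}(U) = {1, 2, 3, 4} ∈ τ_X ✓.
Found U = {H} with f^{-1}(U) = {2, 4} not in τ_X. Therefore f is NOT continuous.


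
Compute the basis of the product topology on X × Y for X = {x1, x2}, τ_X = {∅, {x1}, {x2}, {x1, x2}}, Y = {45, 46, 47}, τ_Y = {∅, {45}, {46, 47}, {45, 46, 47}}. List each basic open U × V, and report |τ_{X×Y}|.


Basis B = {∅ × ∅, {x1} × {45}, {x2} × {45}, {x1, x2} × {45}, {x1} × {46, 47}, {x2} × {46, 47}, {x1} × {45, 46, 47}, {x2} × {45, 46, 47}, {x1, x2} × {46, 47}, {x1, x2} × {45, 46, 47}}; |τ_{X×Y}| = 16.

Enumerate products U × V with U ∈ τ_X, V ∈ τ_Y (deduplicated):
  ∅ × ∅ = {} (∅)
  {x1} × {45} = {(x1,45)}
  {x2} × {45} = {(x2,45)}
  {x1, x2} × {45} = {(x1,45), (x2,45)}
  {x1} × {46, 47} = {(x1,46), (x1,47)}
  {x2} × {46, 47} = {(x2,46), (x2,47)}
  {x1} × {45, 46, 47} = {(x1,45), (x1,46), (x1,47)}
  {x2} × {45, 46, 47} = {(x2,45), (x2,46), (x2,47)}
  {x1, x2} × {46, 47} = {(x1,46), (x1,47), (x2,46), (x2,47)}
  {x1, x2} × {45, 46, 47} = {(x1,45), (x1,46), (x1,47), (x2,45), (x2,46), (x2,47)}
These 10 distinct sets form the basis B.
Close under arbitrary unions to get τ_{X×Y}; counting gives |τ_{X×Y}| = 16.


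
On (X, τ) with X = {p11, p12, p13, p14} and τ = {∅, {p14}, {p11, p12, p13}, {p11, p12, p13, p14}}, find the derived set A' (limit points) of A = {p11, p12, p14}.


A' = {p11, p12, p13}

For each x ∈ X, list the open sets U ∈ τ with x ∈ U, then check whether U ∩ (A ∖ {x}) ≠ ∅ for every such U.
  x = p11: opens ∋ x are {p11, p12, p13}, {p11, p12, p13, p14}; each meets A ∖ {p11}, so x IS a limit point.
  x = p12: opens ∋ x are {p11, p12, p13}, {p11, p12, p13, p14}; each meets A ∖ {p12}, so x IS a limit point.
  x = p13: opens ∋ x are {p11, p12, p13}, {p11, p12, p13, p14}; each meets A ∖ {p13}, so x IS a limit point.
  x = p14: open {p14} ∋ x has {p14} ∩ (A ∖ {p14}) = ∅, so x is NOT a limit point.
Collecting: A' = {p11, p12, p13}.


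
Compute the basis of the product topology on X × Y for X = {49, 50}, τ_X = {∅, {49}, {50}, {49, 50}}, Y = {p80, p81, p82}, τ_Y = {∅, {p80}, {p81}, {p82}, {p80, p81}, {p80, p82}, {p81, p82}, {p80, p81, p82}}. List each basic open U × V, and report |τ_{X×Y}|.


Basis B = {∅ × ∅, {49} × {p80}, {49} × {p81}, {49} × {p82}, {50} × {p80}, {50} × {p81}, {50} × {p82}, {49} × {p80, p81}, {49} × {p80, p82}, {49, 50} × {p80}, {49} × {p81, p82}, {49, 50} × {p81}, {49, 50} × {p82}, {50} × {p80, p81}, {50} × {p80, p82}, {50} × {p81, p82}, {49} × {p80, p81, p82}, {50} × {p80, p81, p82}, {49, 50} × {p80, p81}, {49, 50} × {p80, p82}, {49, 50} × {p81, p82}, {49, 50} × {p80, p81, p82}}; |τ_{X×Y}| = 64.

Enumerate products U × V with U ∈ τ_X, V ∈ τ_Y (deduplicated):
  ∅ × ∅ = {} (∅)
  {49} × {p80} = {(49,p80)}
  {49} × {p81} = {(49,p81)}
  {49} × {p82} = {(49,p82)}
  {50} × {p80} = {(50,p80)}
  {50} × {p81} = {(50,p81)}
  {50} × {p82} = {(50,p82)}
  {49} × {p80, p81} = {(49,p80), (49,p81)}
  {49} × {p80, p82} = {(49,p80), (49,p82)}
  {49, 50} × {p80} = {(49,p80), (50,p80)}
  {49} × {p81, p82} = {(49,p81), (49,p82)}
  {49, 50} × {p81} = {(49,p81), (50,p81)}
  {49, 50} × {p82} = {(49,p82), (50,p82)}
  {50} × {p80, p81} = {(50,p80), (50,p81)}
  {50} × {p80, p82} = {(50,p80), (50,p82)}
  {50} × {p81, p82} = {(50,p81), (50,p82)}
  {49} × {p80, p81, p82} = {(49,p80), (49,p81), (49,p82)}
  {50} × {p80, p81, p82} = {(50,p80), (50,p81), (50,p82)}
  {49, 50} × {p80, p81} = {(49,p80), (49,p81), (50,p80), (50,p81)}
  {49, 50} × {p80, p82} = {(49,p80), (49,p82), (50,p80), (50,p82)}
  {49, 50} × {p81, p82} = {(49,p81), (49,p82), (50,p81), (50,p82)}
  {49, 50} × {p80, p81, p82} = {(49,p80), (49,p81), (49,p82), (50,p80), (50,p81), (50,p82)}
These 22 distinct sets form the basis B.
Close under arbitrary unions to get τ_{X×Y}; counting gives |τ_{X×Y}| = 64.


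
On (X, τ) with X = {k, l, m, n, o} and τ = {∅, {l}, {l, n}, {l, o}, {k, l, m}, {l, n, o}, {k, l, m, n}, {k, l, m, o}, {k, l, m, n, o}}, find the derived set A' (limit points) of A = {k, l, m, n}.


A' = {k, m, n, o}

For each x ∈ X, list the open sets U ∈ τ with x ∈ U, then check whether U ∩ (A ∖ {x}) ≠ ∅ for every such U.
  x = k: opens ∋ x are {k, l, m}, {k, l, m, n}, {k, l, m, o}, {k, l, m, n, o}; each meets A ∖ {k}, so x IS a limit point.
  x = l: open {l} ∋ x has {l} ∩ (A ∖ {l}) = ∅, so x is NOT a limit point.
  x = m: opens ∋ x are {k, l, m}, {k, l, m, n}, {k, l, m, o}, {k, l, m, n, o}; each meets A ∖ {m}, so x IS a limit point.
  x = n: opens ∋ x are {l, n}, {l, n, o}, {k, l, m, n}, {k, l, m, n, o}; each meets A ∖ {n}, so x IS a limit point.
  x = o: opens ∋ x are {l, o}, {l, n, o}, {k, l, m, o}, {k, l, m, n, o}; each meets A ∖ {o}, so x IS a limit point.
Collecting: A' = {k, m, n, o}.


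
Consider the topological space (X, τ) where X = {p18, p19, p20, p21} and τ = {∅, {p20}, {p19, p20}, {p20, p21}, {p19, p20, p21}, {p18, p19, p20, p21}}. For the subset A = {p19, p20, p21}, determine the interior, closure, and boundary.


int(A) = {p19, p20, p21}, cl(A) = {p18, p19, p20, p21}, ∂A = {p18}.

Closed sets in (X, τ) are complements of opens:
  closed(X, τ) = {∅, {p18}, {p18, p19}, {p18, p21}, {p18, p19, p21}, {p18, p19, p20, p21}}.
int(A) = ⋃ {U ∈ τ : U ⊆ A}. Opens contained in A: ∅, {p20}, {p19, p20}, {p20, p21}, {p19, p20, p21}.
Taking the union of these: int(A) = {p19, p20, p21}.
cl(A) = ⋂ {C closed : A ⊆ C}. Closed sets containing A: {p18, p19, p20, p21}.
Intersecting these: cl(A) = {p18, p19, p20, p21}.
∂A = cl(A) ∖ int(A) = {p18, p19, p20, p21} ∖ {p19, p20, p21} = {p18}.


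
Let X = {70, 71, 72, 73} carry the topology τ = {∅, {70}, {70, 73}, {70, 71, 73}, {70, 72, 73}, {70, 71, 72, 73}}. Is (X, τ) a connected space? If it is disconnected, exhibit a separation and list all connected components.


(X, τ) is connected.

Find clopen sets (U ∈ τ with X ∖ U ∈ τ):
  U = ∅, X ∖ U = {70, 71, 72, 73} — both open, so U is clopen.
  U = {70, 71, 72, 73}, X ∖ U = ∅ — both open, so U is clopen.
Only trivial clopens (∅ and X) exist, so (X, τ) is connected.
Compute connected components by grouping points that agree on all clopens:
  component: {70, 71, 72, 73}


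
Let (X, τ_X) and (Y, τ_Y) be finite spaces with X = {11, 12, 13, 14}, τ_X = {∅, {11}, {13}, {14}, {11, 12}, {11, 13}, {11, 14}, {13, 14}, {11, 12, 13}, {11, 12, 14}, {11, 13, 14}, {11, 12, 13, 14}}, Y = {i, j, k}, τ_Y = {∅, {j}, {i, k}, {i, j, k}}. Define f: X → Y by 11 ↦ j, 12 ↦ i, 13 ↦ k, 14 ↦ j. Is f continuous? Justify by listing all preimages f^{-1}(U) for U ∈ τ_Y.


f is NOT continuous.

Compute f^{-1}(U) for each U ∈ τ_Y:
  U = ∅: f^{-1}(U) = ∅ ∈ τ_X ✓.
  U = {j}: f^{-1}(U) = {11, 14} ∈ τ_X ✓.
  U = {i, k}: f^{-1}(U) = {12, 13} ∉ τ_X ✗.
  U = {i, j, k}: f^{-1}(U) = {11, 12, 13, 14} ∈ τ_X ✓.
Found U = {i, k} with f^{-1}(U) = {12, 13} not in τ_X. Therefore f is NOT continuous.


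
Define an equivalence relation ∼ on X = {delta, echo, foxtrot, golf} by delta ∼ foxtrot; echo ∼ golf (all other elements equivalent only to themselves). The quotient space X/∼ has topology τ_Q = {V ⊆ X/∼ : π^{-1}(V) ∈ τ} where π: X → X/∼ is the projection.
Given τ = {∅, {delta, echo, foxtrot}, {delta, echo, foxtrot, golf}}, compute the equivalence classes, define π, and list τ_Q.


X/∼ = {[delta=foxtrot], [echo=golf]}; |τ_Q| = 2.

Equivalence classes: [delta=foxtrot], [echo=golf].
Quotient map π: X → X/∼ sends delta ↦ [delta=foxtrot], echo ↦ [echo=golf], foxtrot ↦ [delta=foxtrot], golf ↦ [echo=golf].
For each subset V ⊆ X/∼, compute π^{-1}(V) ⊆ X and check whether π^{-1}(V) ∈ τ. V is open in τ_Q iff π^{-1}(V) ∈ τ.
  V = {}: π^{-1}(V) = ∅ ∈ τ ✓.
  V = {[delta=foxtrot]}: π^{-1}(V) = {delta, foxtrot} ∉ τ ✗.
  V = {[echo=golf]}: π^{-1}(V) = {echo, golf} ∉ τ ✗.
  V = {[delta=foxtrot], [echo=golf]}: π^{-1}(V) = {delta, echo, foxtrot, golf} ∈ τ ✓.
Open sets in the quotient: τ_Q = {{}, {[delta=foxtrot], [echo=golf]}} (2 elements).


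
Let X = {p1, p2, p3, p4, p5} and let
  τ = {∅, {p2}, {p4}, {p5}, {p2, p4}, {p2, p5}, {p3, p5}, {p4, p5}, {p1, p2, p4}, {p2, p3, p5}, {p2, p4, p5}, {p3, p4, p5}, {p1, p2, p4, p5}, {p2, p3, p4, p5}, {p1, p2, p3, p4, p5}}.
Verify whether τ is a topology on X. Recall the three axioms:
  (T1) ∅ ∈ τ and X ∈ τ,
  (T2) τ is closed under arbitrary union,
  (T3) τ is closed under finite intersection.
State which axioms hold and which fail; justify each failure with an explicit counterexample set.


τ IS a topology on X.

Axiom (T1): ∅ ∈ τ? Yes; X ∈ τ? Yes.
Axiom (T2/T3): check pairwise unions and intersections of members of τ.
All pairwise intersections and unions checked — each lies in τ. Therefore τ satisfies (T1), (T2), (T3): it IS a topology on X.


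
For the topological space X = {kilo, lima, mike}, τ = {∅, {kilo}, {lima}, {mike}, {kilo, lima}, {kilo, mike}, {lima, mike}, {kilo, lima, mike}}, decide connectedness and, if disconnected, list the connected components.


(X, τ) is disconnected; components = [{kilo}, {lima}, {mike}].

Find clopen sets (U ∈ τ with X ∖ U ∈ τ):
  U = ∅, X ∖ U = {kilo, lima, mike} — both open, so U is clopen.
  U = {kilo}, X ∖ U = {lima, mike} — both open, so U is clopen.
  U = {lima}, X ∖ U = {kilo, mike} — both open, so U is clopen.
  U = {mike}, X ∖ U = {kilo, lima} — both open, so U is clopen.
  U = {kilo, lima}, X ∖ U = {mike} — both open, so U is clopen.
  U = {kilo, mike}, X ∖ U = {lima} — both open, so U is clopen.
  U = {lima, mike}, X ∖ U = {kilo} — both open, so U is clopen.
  U = {kilo, lima, mike}, X ∖ U = ∅ — both open, so U is clopen.
Nontrivial clopen(s) exist: e.g. {lima, mike}. So (X, τ) is disconnected.
Compute connected components by grouping points that agree on all clopens:
  component: {kilo}
  component: {lima}
  component: {mike}


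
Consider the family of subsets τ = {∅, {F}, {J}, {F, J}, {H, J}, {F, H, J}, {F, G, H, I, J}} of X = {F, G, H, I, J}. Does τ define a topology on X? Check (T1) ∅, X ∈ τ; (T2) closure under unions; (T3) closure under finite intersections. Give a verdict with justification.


τ IS a topology on X.

Axiom (T1): ∅ ∈ τ? Yes; X ∈ τ? Yes.
Axiom (T2/T3): check pairwise unions and intersections of members of τ.
All pairwise intersections and unions checked — each lies in τ. Therefore τ satisfies (T1), (T2), (T3): it IS a topology on X.


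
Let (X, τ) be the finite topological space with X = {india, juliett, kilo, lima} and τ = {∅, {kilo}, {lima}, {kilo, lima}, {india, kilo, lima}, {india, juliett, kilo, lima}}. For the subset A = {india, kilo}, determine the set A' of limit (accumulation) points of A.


A' = {india, juliett}

For each x ∈ X, list the open sets U ∈ τ with x ∈ U, then check whether U ∩ (A ∖ {x}) ≠ ∅ for every such U.
  x = india: opens ∋ x are {india, kilo, lima}, {india, juliett, kilo, lima}; each meets A ∖ {india}, so x IS a limit point.
  x = juliett: opens ∋ x are {india, juliett, kilo, lima}; each meets A ∖ {juliett}, so x IS a limit point.
  x = kilo: open {kilo} ∋ x has {kilo} ∩ (A ∖ {kilo}) = ∅, so x is NOT a limit point.
  x = lima: open {lima} ∋ x has {lima} ∩ (A ∖ {lima}) = ∅, so x is NOT a limit point.
Collecting: A' = {india, juliett}.


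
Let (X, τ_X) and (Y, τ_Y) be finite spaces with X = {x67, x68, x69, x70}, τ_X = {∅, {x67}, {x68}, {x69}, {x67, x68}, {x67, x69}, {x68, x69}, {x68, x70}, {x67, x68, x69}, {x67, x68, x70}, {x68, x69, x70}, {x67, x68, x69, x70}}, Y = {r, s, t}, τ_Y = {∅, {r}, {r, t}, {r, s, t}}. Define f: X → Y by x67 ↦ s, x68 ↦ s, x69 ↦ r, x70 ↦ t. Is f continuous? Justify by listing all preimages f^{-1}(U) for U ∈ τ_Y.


f is NOT continuous.

Compute f^{-1}(U) for each U ∈ τ_Y:
  U = ∅: f^{-1}(U) = ∅ ∈ τ_X ✓.
  U = {r}: f^{-1}(U) = {x69} ∈ τ_X ✓.
  U = {r, t}: f^{-1}(U) = {x69, x70} ∉ τ_X ✗.
  U = {r, s, t}: f^{-1}(U) = {x67, x68, x69, x70} ∈ τ_X ✓.
Found U = {r, t} with f^{-1}(U) = {x69, x70} not in τ_X. Therefore f is NOT continuous.


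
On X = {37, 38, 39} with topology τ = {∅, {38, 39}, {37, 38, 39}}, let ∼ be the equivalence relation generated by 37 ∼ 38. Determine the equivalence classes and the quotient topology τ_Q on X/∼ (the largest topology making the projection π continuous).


X/∼ = {[37=38], [39]}; |τ_Q| = 2.

Equivalence classes: [37=38], [39].
Quotient map π: X → X/∼ sends 37 ↦ [37=38], 38 ↦ [37=38], 39 ↦ [39].
For each subset V ⊆ X/∼, compute π^{-1}(V) ⊆ X and check whether π^{-1}(V) ∈ τ. V is open in τ_Q iff π^{-1}(V) ∈ τ.
  V = {}: π^{-1}(V) = ∅ ∈ τ ✓.
  V = {[37=38]}: π^{-1}(V) = {37, 38} ∉ τ ✗.
  V = {[39]}: π^{-1}(V) = {39} ∉ τ ✗.
  V = {[37=38], [39]}: π^{-1}(V) = {37, 38, 39} ∈ τ ✓.
Open sets in the quotient: τ_Q = {{}, {[37=38], [39]}} (2 elements).


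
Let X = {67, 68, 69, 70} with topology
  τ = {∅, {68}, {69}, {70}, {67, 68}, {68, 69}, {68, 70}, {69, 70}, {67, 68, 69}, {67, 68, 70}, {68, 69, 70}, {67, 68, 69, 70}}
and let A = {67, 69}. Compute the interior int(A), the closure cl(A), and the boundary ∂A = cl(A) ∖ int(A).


int(A) = {69}, cl(A) = {67, 69}, ∂A = {67}.

Closed sets in (X, τ) are complements of opens:
  closed(X, τ) = {∅, {67}, {69}, {70}, {67, 68}, {67, 69}, {67, 70}, {69, 70}, {67, 68, 69}, {67, 68, 70}, {67, 69, 70}, {67, 68, 69, 70}}.
int(A) = ⋃ {U ∈ τ : U ⊆ A}. Opens contained in A: ∅, {69}.
Taking the union of these: int(A) = {69}.
cl(A) = ⋂ {C closed : A ⊆ C}. Closed sets containing A: {67, 69}, {67, 68, 69}, {67, 69, 70}, {67, 68, 69, 70}.
Intersecting these: cl(A) = {67, 69}.
∂A = cl(A) ∖ int(A) = {67, 69} ∖ {69} = {67}.


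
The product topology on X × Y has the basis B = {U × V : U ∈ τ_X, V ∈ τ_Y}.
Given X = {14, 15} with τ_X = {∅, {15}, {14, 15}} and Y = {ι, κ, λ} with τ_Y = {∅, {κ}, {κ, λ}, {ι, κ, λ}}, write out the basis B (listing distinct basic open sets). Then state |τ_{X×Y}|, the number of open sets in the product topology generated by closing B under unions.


Basis B = {∅ × ∅, {15} × {κ}, {14, 15} × {κ}, {15} × {κ, λ}, {15} × {ι, κ, λ}, {14, 15} × {κ, λ}, {14, 15} × {ι, κ, λ}}; |τ_{X×Y}| = 10.

Enumerate products U × V with U ∈ τ_X, V ∈ τ_Y (deduplicated):
  ∅ × ∅ = {} (∅)
  {15} × {κ} = {(15,κ)}
  {14, 15} × {κ} = {(14,κ), (15,κ)}
  {15} × {κ, λ} = {(15,κ), (15,λ)}
  {15} × {ι, κ, λ} = {(15,ι), (15,κ), (15,λ)}
  {14, 15} × {κ, λ} = {(14,κ), (14,λ), (15,κ), (15,λ)}
  {14, 15} × {ι, κ, λ} = {(14,ι), (14,κ), (14,λ), (15,ι), (15,κ), (15,λ)}
These 7 distinct sets form the basis B.
Close under arbitrary unions to get τ_{X×Y}; counting gives |τ_{X×Y}| = 10.


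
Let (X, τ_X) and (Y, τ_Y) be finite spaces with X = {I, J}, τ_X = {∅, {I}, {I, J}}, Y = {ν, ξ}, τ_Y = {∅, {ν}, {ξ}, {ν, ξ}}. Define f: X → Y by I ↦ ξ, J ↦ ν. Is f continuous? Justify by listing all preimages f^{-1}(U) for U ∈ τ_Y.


f is NOT continuous.

Compute f^{-1}(U) for each U ∈ τ_Y:
  U = ∅: f^{-1}(U) = ∅ ∈ τ_X ✓.
  U = {ν}: f^{-1}(U) = {J} ∉ τ_X ✗.
  U = {ξ}: f^{-1}(U) = {I} ∈ τ_X ✓.
  U = {ν, ξ}: f^{-1}(U) = {I, J} ∈ τ_X ✓.
Found U = {ν} with f^{-1}(U) = {J} not in τ_X. Therefore f is NOT continuous.


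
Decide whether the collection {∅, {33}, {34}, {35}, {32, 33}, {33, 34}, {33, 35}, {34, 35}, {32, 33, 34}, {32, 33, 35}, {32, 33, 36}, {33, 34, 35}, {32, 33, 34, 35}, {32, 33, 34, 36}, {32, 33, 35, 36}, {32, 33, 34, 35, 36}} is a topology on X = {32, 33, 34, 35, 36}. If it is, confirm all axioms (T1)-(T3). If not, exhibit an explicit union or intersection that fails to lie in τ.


τ IS a topology on X.

Axiom (T1): ∅ ∈ τ? Yes; X ∈ τ? Yes.
Axiom (T2/T3): check pairwise unions and intersections of members of τ.
All pairwise intersections and unions checked — each lies in τ. Therefore τ satisfies (T1), (T2), (T3): it IS a topology on X.


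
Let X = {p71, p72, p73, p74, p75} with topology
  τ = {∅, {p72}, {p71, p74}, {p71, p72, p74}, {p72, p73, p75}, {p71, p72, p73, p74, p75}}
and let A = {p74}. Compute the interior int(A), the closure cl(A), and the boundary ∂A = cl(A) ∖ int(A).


int(A) = ∅, cl(A) = {p71, p74}, ∂A = {p71, p74}.

Closed sets in (X, τ) are complements of opens:
  closed(X, τ) = {∅, {p71, p74}, {p73, p75}, {p72, p73, p75}, {p71, p73, p74, p75}, {p71, p72, p73, p74, p75}}.
int(A) = ⋃ {U ∈ τ : U ⊆ A}. Opens contained in A: ∅.
Taking the union of these: int(A) = ∅.
cl(A) = ⋂ {C closed : A ⊆ C}. Closed sets containing A: {p71, p74}, {p71, p73, p74, p75}, {p71, p72, p73, p74, p75}.
Intersecting these: cl(A) = {p71, p74}.
∂A = cl(A) ∖ int(A) = {p71, p74} ∖ ∅ = {p71, p74}.


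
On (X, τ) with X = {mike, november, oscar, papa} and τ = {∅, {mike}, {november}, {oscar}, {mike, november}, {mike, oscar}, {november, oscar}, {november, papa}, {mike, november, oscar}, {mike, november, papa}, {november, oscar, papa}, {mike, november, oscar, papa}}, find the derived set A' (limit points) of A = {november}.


A' = {papa}

For each x ∈ X, list the open sets U ∈ τ with x ∈ U, then check whether U ∩ (A ∖ {x}) ≠ ∅ for every such U.
  x = mike: open {mike} ∋ x has {mike} ∩ (A ∖ {mike}) = ∅, so x is NOT a limit point.
  x = november: open {november} ∋ x has {november} ∩ (A ∖ {november}) = ∅, so x is NOT a limit point.
  x = oscar: open {oscar} ∋ x has {oscar} ∩ (A ∖ {oscar}) = ∅, so x is NOT a limit point.
  x = papa: opens ∋ x are {november, papa}, {mike, november, papa}, {november, oscar, papa}, {mike, november, oscar, papa}; each meets A ∖ {papa}, so x IS a limit point.
Collecting: A' = {papa}.


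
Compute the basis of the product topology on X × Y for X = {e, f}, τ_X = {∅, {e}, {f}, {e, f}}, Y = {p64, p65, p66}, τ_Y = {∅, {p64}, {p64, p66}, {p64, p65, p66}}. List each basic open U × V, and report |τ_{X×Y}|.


Basis B = {∅ × ∅, {e} × {p64}, {f} × {p64}, {e} × {p64, p66}, {e, f} × {p64}, {f} × {p64, p66}, {e} × {p64, p65, p66}, {f} × {p64, p65, p66}, {e, f} × {p64, p66}, {e, f} × {p64, p65, p66}}; |τ_{X×Y}| = 16.

Enumerate products U × V with U ∈ τ_X, V ∈ τ_Y (deduplicated):
  ∅ × ∅ = {} (∅)
  {e} × {p64} = {(e,p64)}
  {f} × {p64} = {(f,p64)}
  {e} × {p64, p66} = {(e,p64), (e,p66)}
  {e, f} × {p64} = {(e,p64), (f,p64)}
  {f} × {p64, p66} = {(f,p64), (f,p66)}
  {e} × {p64, p65, p66} = {(e,p64), (e,p65), (e,p66)}
  {f} × {p64, p65, p66} = {(f,p64), (f,p65), (f,p66)}
  {e, f} × {p64, p66} = {(e,p64), (e,p66), (f,p64), (f,p66)}
  {e, f} × {p64, p65, p66} = {(e,p64), (e,p65), (e,p66), (f,p64), (f,p65), (f,p66)}
These 10 distinct sets form the basis B.
Close under arbitrary unions to get τ_{X×Y}; counting gives |τ_{X×Y}| = 16.


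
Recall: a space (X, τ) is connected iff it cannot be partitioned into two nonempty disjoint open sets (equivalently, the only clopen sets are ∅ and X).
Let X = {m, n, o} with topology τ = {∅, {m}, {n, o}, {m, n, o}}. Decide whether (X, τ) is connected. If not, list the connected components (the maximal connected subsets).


(X, τ) is disconnected; components = [{m}, {n, o}].

Find clopen sets (U ∈ τ with X ∖ U ∈ τ):
  U = ∅, X ∖ U = {m, n, o} — both open, so U is clopen.
  U = {m}, X ∖ U = {n, o} — both open, so U is clopen.
  U = {n, o}, X ∖ U = {m} — both open, so U is clopen.
  U = {m, n, o}, X ∖ U = ∅ — both open, so U is clopen.
Nontrivial clopen(s) exist: e.g. {m}. So (X, τ) is disconnected.
Compute connected components by grouping points that agree on all clopens:
  component: {m}
  component: {n, o}


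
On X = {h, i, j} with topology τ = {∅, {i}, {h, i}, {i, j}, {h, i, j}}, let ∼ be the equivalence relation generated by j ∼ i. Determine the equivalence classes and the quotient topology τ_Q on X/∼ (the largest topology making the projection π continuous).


X/∼ = {[h], [i=j]}; |τ_Q| = 3.

Equivalence classes: [h], [i=j].
Quotient map π: X → X/∼ sends h ↦ [h], i ↦ [i=j], j ↦ [i=j].
For each subset V ⊆ X/∼, compute π^{-1}(V) ⊆ X and check whether π^{-1}(V) ∈ τ. V is open in τ_Q iff π^{-1}(V) ∈ τ.
  V = {}: π^{-1}(V) = ∅ ∈ τ ✓.
  V = {[h]}: π^{-1}(V) = {h} ∉ τ ✗.
  V = {[i=j]}: π^{-1}(V) = {i, j} ∈ τ ✓.
  V = {[h], [i=j]}: π^{-1}(V) = {h, i, j} ∈ τ ✓.
Open sets in the quotient: τ_Q = {{}, {[i=j]}, {[h], [i=j]}} (3 elements).


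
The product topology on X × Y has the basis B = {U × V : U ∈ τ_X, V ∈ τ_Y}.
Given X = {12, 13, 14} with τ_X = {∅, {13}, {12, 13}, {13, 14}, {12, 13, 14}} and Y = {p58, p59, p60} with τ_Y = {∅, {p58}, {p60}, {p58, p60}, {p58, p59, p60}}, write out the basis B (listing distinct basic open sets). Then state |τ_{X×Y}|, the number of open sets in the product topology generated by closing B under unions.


Basis B = {∅ × ∅, {13} × {p58}, {13} × {p60}, {12, 13} × {p58}, {12, 13} × {p60}, {13} × {p58, p60}, {13, 14} × {p58}, {13, 14} × {p60}, {12, 13, 14} × {p58}, {12, 13, 14} × {p60}, {13} × {p58, p59, p60}, {12, 13} × {p58, p60}, {13, 14} × {p58, p60}, {12, 13} × {p58, p59, p60}, {12, 13, 14} × {p58, p60}, {13, 14} × {p58, p59, p60}, {12, 13, 14} × {p58, p59, p60}}; |τ_{X×Y}| = 50.

Enumerate products U × V with U ∈ τ_X, V ∈ τ_Y (deduplicated):
  ∅ × ∅ = {} (∅)
  {13} × {p58} = {(13,p58)}
  {13} × {p60} = {(13,p60)}
  {12, 13} × {p58} = {(12,p58), (13,p58)}
  {12, 13} × {p60} = {(12,p60), (13,p60)}
  {13} × {p58, p60} = {(13,p58), (13,p60)}
  {13, 14} × {p58} = {(13,p58), (14,p58)}
  {13, 14} × {p60} = {(13,p60), (14,p60)}
  {12, 13, 14} × {p58} = {(12,p58), (13,p58), (14,p58)}
  {12, 13, 14} × {p60} = {(12,p60), (13,p60), (14,p60)}
  {13} × {p58, p59, p60} = {(13,p58), (13,p59), (13,p60)}
  {12, 13} × {p58, p60} = {(12,p58), (12,p60), (13,p58), (13,p60)}
  {13, 14} × {p58, p60} = {(13,p58), (13,p60), (14,p58), (14,p60)}
  {12, 13} × {p58, p59, p60} = {(12,p58), (12,p59), (12,p60), (13,p58), (13,p59), (13,p60)}
  {12, 13, 14} × {p58, p60} = {(12,p58), (12,p60), (13,p58), (13,p60), (14,p58), (14,p60)}
  {13, 14} × {p58, p59, p60} = {(13,p58), (13,p59), (13,p60), (14,p58), (14,p59), (14,p60)}
  {12, 13, 14} × {p58, p59, p60} = {(12,p58), (12,p59), (12,p60), (13,p58), (13,p59), (13,p60), (14,p58), (14,p59), (14,p60)}
These 17 distinct sets form the basis B.
Close under arbitrary unions to get τ_{X×Y}; counting gives |τ_{X×Y}| = 50.


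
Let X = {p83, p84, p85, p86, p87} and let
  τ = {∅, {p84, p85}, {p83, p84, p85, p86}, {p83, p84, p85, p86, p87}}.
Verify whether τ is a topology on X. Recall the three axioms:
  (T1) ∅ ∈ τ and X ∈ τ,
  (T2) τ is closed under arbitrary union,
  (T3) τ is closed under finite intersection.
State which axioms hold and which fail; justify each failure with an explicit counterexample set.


τ IS a topology on X.

Axiom (T1): ∅ ∈ τ? Yes; X ∈ τ? Yes.
Axiom (T2/T3): check pairwise unions and intersections of members of τ.
All pairwise intersections and unions checked — each lies in τ. Therefore τ satisfies (T1), (T2), (T3): it IS a topology on X.


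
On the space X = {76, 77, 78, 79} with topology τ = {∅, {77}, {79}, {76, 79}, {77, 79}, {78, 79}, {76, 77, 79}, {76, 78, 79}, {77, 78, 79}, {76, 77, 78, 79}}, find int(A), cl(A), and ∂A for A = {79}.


int(A) = {79}, cl(A) = {76, 78, 79}, ∂A = {76, 78}.

Closed sets in (X, τ) are complements of opens:
  closed(X, τ) = {∅, {76}, {77}, {78}, {76, 77}, {76, 78}, {77, 78}, {76, 77, 78}, {76, 78, 79}, {76, 77, 78, 79}}.
int(A) = ⋃ {U ∈ τ : U ⊆ A}. Opens contained in A: ∅, {79}.
Taking the union of these: int(A) = {79}.
cl(A) = ⋂ {C closed : A ⊆ C}. Closed sets containing A: {76, 78, 79}, {76, 77, 78, 79}.
Intersecting these: cl(A) = {76, 78, 79}.
∂A = cl(A) ∖ int(A) = {76, 78, 79} ∖ {79} = {76, 78}.


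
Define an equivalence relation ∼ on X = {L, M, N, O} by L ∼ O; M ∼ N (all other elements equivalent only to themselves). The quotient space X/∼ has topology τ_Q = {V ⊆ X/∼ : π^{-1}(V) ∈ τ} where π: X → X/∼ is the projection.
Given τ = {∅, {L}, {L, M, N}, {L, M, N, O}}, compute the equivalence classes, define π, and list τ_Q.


X/∼ = {[L=O], [M=N]}; |τ_Q| = 2.

Equivalence classes: [L=O], [M=N].
Quotient map π: X → X/∼ sends L ↦ [L=O], M ↦ [M=N], N ↦ [M=N], O ↦ [L=O].
For each subset V ⊆ X/∼, compute π^{-1}(V) ⊆ X and check whether π^{-1}(V) ∈ τ. V is open in τ_Q iff π^{-1}(V) ∈ τ.
  V = {}: π^{-1}(V) = ∅ ∈ τ ✓.
  V = {[L=O]}: π^{-1}(V) = {L, O} ∉ τ ✗.
  V = {[M=N]}: π^{-1}(V) = {M, N} ∉ τ ✗.
  V = {[L=O], [M=N]}: π^{-1}(V) = {L, M, N, O} ∈ τ ✓.
Open sets in the quotient: τ_Q = {{}, {[L=O], [M=N]}} (2 elements).


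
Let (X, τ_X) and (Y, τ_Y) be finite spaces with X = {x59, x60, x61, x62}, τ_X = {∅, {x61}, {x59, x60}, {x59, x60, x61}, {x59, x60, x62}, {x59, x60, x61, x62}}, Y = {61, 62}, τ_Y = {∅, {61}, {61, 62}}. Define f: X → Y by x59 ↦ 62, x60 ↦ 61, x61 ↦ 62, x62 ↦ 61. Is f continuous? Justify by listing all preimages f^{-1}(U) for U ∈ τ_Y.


f is NOT continuous.

Compute f^{-1}(U) for each U ∈ τ_Y:
  U = ∅: f^{-1}(U) = ∅ ∈ τ_X ✓.
  U = {61}: f^{-1}(U) = {x60, x62} ∉ τ_X ✗.
  U = {61, 62}: f^{-1}(U) = {x59, x60, x61, x62} ∈ τ_X ✓.
Found U = {61} with f^{-1}(U) = {x60, x62} not in τ_X. Therefore f is NOT continuous.


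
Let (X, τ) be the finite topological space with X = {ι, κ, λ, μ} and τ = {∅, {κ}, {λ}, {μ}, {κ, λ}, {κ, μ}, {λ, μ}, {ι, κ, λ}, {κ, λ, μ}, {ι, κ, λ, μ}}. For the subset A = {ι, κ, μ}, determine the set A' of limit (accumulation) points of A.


A' = {ι}

For each x ∈ X, list the open sets U ∈ τ with x ∈ U, then check whether U ∩ (A ∖ {x}) ≠ ∅ for every such U.
  x = ι: opens ∋ x are {ι, κ, λ}, {ι, κ, λ, μ}; each meets A ∖ {ι}, so x IS a limit point.
  x = κ: open {κ} ∋ x has {κ} ∩ (A ∖ {κ}) = ∅, so x is NOT a limit point.
  x = λ: open {λ} ∋ x has {λ} ∩ (A ∖ {λ}) = ∅, so x is NOT a limit point.
  x = μ: open {μ} ∋ x has {μ} ∩ (A ∖ {μ}) = ∅, so x is NOT a limit point.
Collecting: A' = {ι}.


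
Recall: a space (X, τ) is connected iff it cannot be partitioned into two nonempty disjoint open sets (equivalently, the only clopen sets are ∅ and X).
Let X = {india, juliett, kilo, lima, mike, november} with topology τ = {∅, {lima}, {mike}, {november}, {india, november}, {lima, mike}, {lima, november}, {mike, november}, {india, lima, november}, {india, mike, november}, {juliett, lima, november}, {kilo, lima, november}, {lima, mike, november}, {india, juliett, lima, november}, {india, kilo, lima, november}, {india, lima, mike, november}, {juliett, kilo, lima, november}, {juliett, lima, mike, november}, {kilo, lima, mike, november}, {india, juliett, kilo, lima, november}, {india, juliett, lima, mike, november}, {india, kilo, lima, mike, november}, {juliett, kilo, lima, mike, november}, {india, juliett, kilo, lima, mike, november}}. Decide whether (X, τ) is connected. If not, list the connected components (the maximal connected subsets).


(X, τ) is disconnected; components = [{mike}, {india, juliett, kilo, lima, november}].

Find clopen sets (U ∈ τ with X ∖ U ∈ τ):
  U = ∅, X ∖ U = {india, juliett, kilo, lima, mike, november} — both open, so U is clopen.
  U = {mike}, X ∖ U = {india, juliett, kilo, lima, november} — both open, so U is clopen.
  U = {india, juliett, kilo, lima, november}, X ∖ U = {mike} — both open, so U is clopen.
  U = {india, juliett, kilo, lima, mike, november}, X ∖ U = ∅ — both open, so U is clopen.
Nontrivial clopen(s) exist: e.g. {india, juliett, kilo, lima, november}. So (X, τ) is disconnected.
Compute connected components by grouping points that agree on all clopens:
  component: {mike}
  component: {india, juliett, kilo, lima, november}


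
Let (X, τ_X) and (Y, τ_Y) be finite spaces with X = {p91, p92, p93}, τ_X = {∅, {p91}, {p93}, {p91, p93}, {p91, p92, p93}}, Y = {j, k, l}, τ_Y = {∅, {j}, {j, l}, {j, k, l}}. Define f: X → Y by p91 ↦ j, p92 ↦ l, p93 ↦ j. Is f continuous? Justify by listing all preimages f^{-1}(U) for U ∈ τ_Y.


f IS continuous.

Compute f^{-1}(U) for each U ∈ τ_Y:
  U = ∅: f^{-1}(U) = ∅ ∈ τ_X ✓.
  U = {j}: f^{-1}(U) = {p91, p93} ∈ τ_X ✓.
  U = {j, l}: f^{-1}(U) = {p91, p92, p93} ∈ τ_X ✓.
  U = {j, k, l}: f^{-1}(U) = {p91, p92, p93} ∈ τ_X ✓.
Every preimage lies in τ_X, so f IS continuous.


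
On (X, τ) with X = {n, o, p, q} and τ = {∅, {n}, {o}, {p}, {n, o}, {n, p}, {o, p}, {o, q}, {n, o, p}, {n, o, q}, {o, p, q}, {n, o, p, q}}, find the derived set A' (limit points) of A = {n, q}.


A' = ∅

For each x ∈ X, list the open sets U ∈ τ with x ∈ U, then check whether U ∩ (A ∖ {x}) ≠ ∅ for every such U.
  x = n: open {n} ∋ x has {n} ∩ (A ∖ {n}) = ∅, so x is NOT a limit point.
  x = o: open {o} ∋ x has {o} ∩ (A ∖ {o}) = ∅, so x is NOT a limit point.
  x = p: open {p} ∋ x has {p} ∩ (A ∖ {p}) = ∅, so x is NOT a limit point.
  x = q: open {o, q} ∋ x has {o, q} ∩ (A ∖ {q}) = ∅, so x is NOT a limit point.
Collecting: A' = ∅.


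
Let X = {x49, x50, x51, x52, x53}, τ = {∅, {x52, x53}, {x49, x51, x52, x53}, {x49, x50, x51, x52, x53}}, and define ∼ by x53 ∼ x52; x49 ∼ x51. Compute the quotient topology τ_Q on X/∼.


X/∼ = {[x49=x51], [x50], [x52=x53]}; |τ_Q| = 4.

Equivalence classes: [x49=x51], [x50], [x52=x53].
Quotient map π: X → X/∼ sends x49 ↦ [x49=x51], x50 ↦ [x50], x51 ↦ [x49=x51], x52 ↦ [x52=x53], x53 ↦ [x52=x53].
For each subset V ⊆ X/∼, compute π^{-1}(V) ⊆ X and check whether π^{-1}(V) ∈ τ. V is open in τ_Q iff π^{-1}(V) ∈ τ.
  V = {}: π^{-1}(V) = ∅ ∈ τ ✓.
  V = {[x49=x51]}: π^{-1}(V) = {x49, x51} ∉ τ ✗.
  V = {[x50]}: π^{-1}(V) = {x50} ∉ τ ✗.
  V = {[x49=x51], [x50]}: π^{-1}(V) = {x49, x50, x51} ∉ τ ✗.
  V = {[x52=x53]}: π^{-1}(V) = {x52, x53} ∈ τ ✓.
  V = {[x49=x51], [x52=x53]}: π^{-1}(V) = {x49, x51, x52, x53} ∈ τ ✓.
  V = {[x50], [x52=x53]}: π^{-1}(V) = {x50, x52, x53} ∉ τ ✗.
  V = {[x49=x51], [x50], [x52=x53]}: π^{-1}(V) = {x49, x50, x51, x52, x53} ∈ τ ✓.
Open sets in the quotient: τ_Q = {{}, {[x52=x53]}, {[x49=x51], [x52=x53]}, {[x49=x51], [x50], [x52=x53]}} (4 elements).


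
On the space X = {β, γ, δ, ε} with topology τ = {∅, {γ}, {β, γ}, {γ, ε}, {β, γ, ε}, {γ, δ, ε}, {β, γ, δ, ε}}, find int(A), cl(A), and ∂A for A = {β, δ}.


int(A) = ∅, cl(A) = {β, δ}, ∂A = {β, δ}.

Closed sets in (X, τ) are complements of opens:
  closed(X, τ) = {∅, {β}, {δ}, {β, δ}, {δ, ε}, {β, δ, ε}, {β, γ, δ, ε}}.
int(A) = ⋃ {U ∈ τ : U ⊆ A}. Opens contained in A: ∅.
Taking the union of these: int(A) = ∅.
cl(A) = ⋂ {C closed : A ⊆ C}. Closed sets containing A: {β, δ}, {β, δ, ε}, {β, γ, δ, ε}.
Intersecting these: cl(A) = {β, δ}.
∂A = cl(A) ∖ int(A) = {β, δ} ∖ ∅ = {β, δ}.


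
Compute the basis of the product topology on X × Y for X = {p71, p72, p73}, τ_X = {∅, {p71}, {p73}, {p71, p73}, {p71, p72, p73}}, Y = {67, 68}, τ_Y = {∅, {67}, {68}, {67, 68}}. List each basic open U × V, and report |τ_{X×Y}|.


Basis B = {∅ × ∅, {p71} × {67}, {p71} × {68}, {p73} × {67}, {p73} × {68}, {p71} × {67, 68}, {p71, p73} × {67}, {p71, p73} × {68}, {p73} × {67, 68}, {p71, p72, p73} × {67}, {p71, p72, p73} × {68}, {p71, p73} × {67, 68}, {p71, p72, p73} × {67, 68}}; |τ_{X×Y}| = 25.

Enumerate products U × V with U ∈ τ_X, V ∈ τ_Y (deduplicated):
  ∅ × ∅ = {} (∅)
  {p71} × {67} = {(p71,67)}
  {p71} × {68} = {(p71,68)}
  {p73} × {67} = {(p73,67)}
  {p73} × {68} = {(p73,68)}
  {p71} × {67, 68} = {(p71,67), (p71,68)}
  {p71, p73} × {67} = {(p71,67), (p73,67)}
  {p71, p73} × {68} = {(p71,68), (p73,68)}
  {p73} × {67, 68} = {(p73,67), (p73,68)}
  {p71, p72, p73} × {67} = {(p71,67), (p72,67), (p73,67)}
  {p71, p72, p73} × {68} = {(p71,68), (p72,68), (p73,68)}
  {p71, p73} × {67, 68} = {(p71,67), (p71,68), (p73,67), (p73,68)}
  {p71, p72, p73} × {67, 68} = {(p71,67), (p71,68), (p72,67), (p72,68), (p73,67), (p73,68)}
These 13 distinct sets form the basis B.
Close under arbitrary unions to get τ_{X×Y}; counting gives |τ_{X×Y}| = 25.


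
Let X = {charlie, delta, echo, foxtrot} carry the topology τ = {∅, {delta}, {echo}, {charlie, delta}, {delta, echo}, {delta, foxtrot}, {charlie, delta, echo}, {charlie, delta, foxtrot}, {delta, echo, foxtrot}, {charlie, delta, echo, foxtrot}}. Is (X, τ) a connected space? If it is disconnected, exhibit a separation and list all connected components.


(X, τ) is disconnected; components = [{echo}, {charlie, delta, foxtrot}].

Find clopen sets (U ∈ τ with X ∖ U ∈ τ):
  U = ∅, X ∖ U = {charlie, delta, echo, foxtrot} — both open, so U is clopen.
  U = {echo}, X ∖ U = {charlie, delta, foxtrot} — both open, so U is clopen.
  U = {charlie, delta, foxtrot}, X ∖ U = {echo} — both open, so U is clopen.
  U = {charlie, delta, echo, foxtrot}, X ∖ U = ∅ — both open, so U is clopen.
Nontrivial clopen(s) exist: e.g. {charlie, delta, foxtrot}. So (X, τ) is disconnected.
Compute connected components by grouping points that agree on all clopens:
  component: {echo}
  component: {charlie, delta, foxtrot}


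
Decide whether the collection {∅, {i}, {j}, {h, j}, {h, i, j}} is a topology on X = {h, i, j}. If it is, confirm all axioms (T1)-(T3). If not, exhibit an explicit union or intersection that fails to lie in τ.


τ is NOT a topology on X.

Axiom (T1): ∅ ∈ τ? Yes; X ∈ τ? Yes.
Axiom (T2/T3): check pairwise unions and intersections of members of τ.
Counterexample for (T2): {i} ∪ {j} = {i, j} ∉ τ. Therefore τ is NOT a topology.


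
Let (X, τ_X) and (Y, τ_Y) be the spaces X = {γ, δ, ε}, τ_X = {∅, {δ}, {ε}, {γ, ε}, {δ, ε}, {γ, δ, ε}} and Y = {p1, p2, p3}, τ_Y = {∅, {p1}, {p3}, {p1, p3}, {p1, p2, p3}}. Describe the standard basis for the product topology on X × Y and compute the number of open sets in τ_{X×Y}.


Basis B = {∅ × ∅, {δ} × {p1}, {δ} × {p3}, {ε} × {p1}, {ε} × {p3}, {γ, ε} × {p1}, {γ, ε} × {p3}, {δ} × {p1, p3}, {δ, ε} × {p1}, {δ, ε} × {p3}, {ε} × {p1, p3}, {γ, δ, ε} × {p1}, {γ, δ, ε} × {p3}, {δ} × {p1, p2, p3}, {ε} × {p1, p2, p3}, {γ, ε} × {p1, p3}, {δ, ε} × {p1, p3}, {γ, ε} × {p1, p2, p3}, {γ, δ, ε} × {p1, p3}, {δ, ε} × {p1, p2, p3}, {γ, δ, ε} × {p1, p2, p3}}; |τ_{X×Y}| = 70.

Enumerate products U × V with U ∈ τ_X, V ∈ τ_Y (deduplicated):
  ∅ × ∅ = {} (∅)
  {δ} × {p1} = {(δ,p1)}
  {δ} × {p3} = {(δ,p3)}
  {ε} × {p1} = {(ε,p1)}
  {ε} × {p3} = {(ε,p3)}
  {γ, ε} × {p1} = {(γ,p1), (ε,p1)}
  {γ, ε} × {p3} = {(γ,p3), (ε,p3)}
  {δ} × {p1, p3} = {(δ,p1), (δ,p3)}
  {δ, ε} × {p1} = {(δ,p1), (ε,p1)}
  {δ, ε} × {p3} = {(δ,p3), (ε,p3)}
  {ε} × {p1, p3} = {(ε,p1), (ε,p3)}
  {γ, δ, ε} × {p1} = {(γ,p1), (δ,p1), (ε,p1)}
  {γ, δ, ε} × {p3} = {(γ,p3), (δ,p3), (ε,p3)}
  {δ} × {p1, p2, p3} = {(δ,p1), (δ,p2), (δ,p3)}
  {ε} × {p1, p2, p3} = {(ε,p1), (ε,p2), (ε,p3)}
  {γ, ε} × {p1, p3} = {(γ,p1), (γ,p3), (ε,p1), (ε,p3)}
  {δ, ε} × {p1, p3} = {(δ,p1), (δ,p3), (ε,p1), (ε,p3)}
  {γ, ε} × {p1, p2, p3} = {(γ,p1), (γ,p2), (γ,p3), (ε,p1), (ε,p2), (ε,p3)}
  {γ, δ, ε} × {p1, p3} = {(γ,p1), (γ,p3), (δ,p1), (δ,p3), (ε,p1), (ε,p3)}
  {δ, ε} × {p1, p2, p3} = {(δ,p1), (δ,p2), (δ,p3), (ε,p1), (ε,p2), (ε,p3)}
  {γ, δ, ε} × {p1, p2, p3} = {(γ,p1), (γ,p2), (γ,p3), (δ,p1), (δ,p2), (δ,p3), (ε,p1), (ε,p2), (ε,p3)}
These 21 distinct sets form the basis B.
Close under arbitrary unions to get τ_{X×Y}; counting gives |τ_{X×Y}| = 70.


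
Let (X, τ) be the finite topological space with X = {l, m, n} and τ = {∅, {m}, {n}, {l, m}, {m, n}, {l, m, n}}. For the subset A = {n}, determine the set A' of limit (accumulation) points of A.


A' = ∅

For each x ∈ X, list the open sets U ∈ τ with x ∈ U, then check whether U ∩ (A ∖ {x}) ≠ ∅ for every such U.
  x = l: open {l, m} ∋ x has {l, m} ∩ (A ∖ {l}) = ∅, so x is NOT a limit point.
  x = m: open {m} ∋ x has {m} ∩ (A ∖ {m}) = ∅, so x is NOT a limit point.
  x = n: open {n} ∋ x has {n} ∩ (A ∖ {n}) = ∅, so x is NOT a limit point.
Collecting: A' = ∅.


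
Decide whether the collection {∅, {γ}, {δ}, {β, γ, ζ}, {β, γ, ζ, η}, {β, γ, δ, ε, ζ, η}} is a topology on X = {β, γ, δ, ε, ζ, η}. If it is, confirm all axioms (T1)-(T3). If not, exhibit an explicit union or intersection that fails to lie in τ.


τ is NOT a topology on X.

Axiom (T1): ∅ ∈ τ? Yes; X ∈ τ? Yes.
Axiom (T2/T3): check pairwise unions and intersections of members of τ.
Counterexample for (T2): {γ} ∪ {δ} = {γ, δ} ∉ τ. Therefore τ is NOT a topology.


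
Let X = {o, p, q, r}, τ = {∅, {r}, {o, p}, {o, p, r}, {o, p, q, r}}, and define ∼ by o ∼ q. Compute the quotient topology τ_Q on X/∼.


X/∼ = {[o=q], [p], [r]}; |τ_Q| = 3.

Equivalence classes: [o=q], [p], [r].
Quotient map π: X → X/∼ sends o ↦ [o=q], p ↦ [p], q ↦ [o=q], r ↦ [r].
For each subset V ⊆ X/∼, compute π^{-1}(V) ⊆ X and check whether π^{-1}(V) ∈ τ. V is open in τ_Q iff π^{-1}(V) ∈ τ.
  V = {}: π^{-1}(V) = ∅ ∈ τ ✓.
  V = {[o=q]}: π^{-1}(V) = {o, q} ∉ τ ✗.
  V = {[p]}: π^{-1}(V) = {p} ∉ τ ✗.
  V = {[o=q], [p]}: π^{-1}(V) = {o, p, q} ∉ τ ✗.
  V = {[r]}: π^{-1}(V) = {r} ∈ τ ✓.
  V = {[o=q], [r]}: π^{-1}(V) = {o, q, r} ∉ τ ✗.
  V = {[p], [r]}: π^{-1}(V) = {p, r} ∉ τ ✗.
  V = {[o=q], [p], [r]}: π^{-1}(V) = {o, p, q, r} ∈ τ ✓.
Open sets in the quotient: τ_Q = {{}, {[r]}, {[o=q], [p], [r]}} (3 elements).


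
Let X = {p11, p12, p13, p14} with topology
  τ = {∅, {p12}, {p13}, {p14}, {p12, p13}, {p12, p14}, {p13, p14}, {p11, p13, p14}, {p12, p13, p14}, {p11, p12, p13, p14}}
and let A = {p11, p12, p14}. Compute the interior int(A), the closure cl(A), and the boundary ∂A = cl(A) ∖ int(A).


int(A) = {p12, p14}, cl(A) = {p11, p12, p14}, ∂A = {p11}.

Closed sets in (X, τ) are complements of opens:
  closed(X, τ) = {∅, {p11}, {p12}, {p11, p12}, {p11, p13}, {p11, p14}, {p11, p12, p13}, {p11, p12, p14}, {p11, p13, p14}, {p11, p12, p13, p14}}.
int(A) = ⋃ {U ∈ τ : U ⊆ A}. Opens contained in A: ∅, {p12}, {p14}, {p12, p14}.
Taking the union of these: int(A) = {p12, p14}.
cl(A) = ⋂ {C closed : A ⊆ C}. Closed sets containing A: {p11, p12, p14}, {p11, p12, p13, p14}.
Intersecting these: cl(A) = {p11, p12, p14}.
∂A = cl(A) ∖ int(A) = {p11, p12, p14} ∖ {p12, p14} = {p11}.
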